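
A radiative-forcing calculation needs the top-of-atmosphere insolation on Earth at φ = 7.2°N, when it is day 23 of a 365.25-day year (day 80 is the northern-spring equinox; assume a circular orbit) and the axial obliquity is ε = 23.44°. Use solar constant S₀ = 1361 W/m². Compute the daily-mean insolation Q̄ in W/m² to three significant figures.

Solar longitude: λ_s = 360° × (23 − 80)/365.25 = -56.181°, i.e. -56.181° + 360° = 303.819°.
sin δ = sin 23.44° × sin 303.819° = -0.33048, so δ = -19.298°.
cos H₀ = −tan(+7.2°) tan(-19.298°) = 0.0442, H₀ = 1.5265 rad.
Bracket: H₀ sin φ sin δ + cos φ cos δ sin H₀ = 1.5265×0.12533×-0.33048 + 0.99211×0.94381×0.99902 = -0.063226 + 0.935446 = 0.872220.
Q̄ = (S₀/π) × [bracket] = (1361/π) × 0.872220 = 377.9 W/m².

Q̄ ≈ 378 W/m²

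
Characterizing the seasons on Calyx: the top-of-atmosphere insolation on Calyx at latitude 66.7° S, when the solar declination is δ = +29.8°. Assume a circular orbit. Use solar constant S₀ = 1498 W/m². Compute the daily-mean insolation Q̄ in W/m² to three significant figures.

Q̄ ≈ 0.00 W/m²

cos H₀ = −tan(-66.7°) tan(+29.800°) = 1.3298 ≥ 1 ⇒ polar night, H₀ = 0 and Q̄ = 0.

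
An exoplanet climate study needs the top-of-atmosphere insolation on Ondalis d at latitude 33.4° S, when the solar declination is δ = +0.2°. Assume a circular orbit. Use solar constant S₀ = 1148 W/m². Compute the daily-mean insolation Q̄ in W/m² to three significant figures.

cos H₀ = −tan(-33.4°) tan(+0.200°) = 0.0023, H₀ = 1.5685 rad.
Bracket: H₀ sin φ sin δ + cos φ cos δ sin H₀ = 1.5685×-0.55048×0.00349 + 0.83485×0.99999×1.00000 = -0.003013 + 0.834842 = 0.831829.
Q̄ = (S₀/π) × [bracket] = (1148/π) × 0.831829 = 304.0 W/m².

Q̄ ≈ 304 W/m²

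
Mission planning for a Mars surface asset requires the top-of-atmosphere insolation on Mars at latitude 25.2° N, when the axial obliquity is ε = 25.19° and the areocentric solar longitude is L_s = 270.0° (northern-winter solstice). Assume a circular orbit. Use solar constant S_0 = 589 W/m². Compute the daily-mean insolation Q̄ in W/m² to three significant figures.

sin δ = sin 25.19° × sin 270.0° = -0.42562, so δ = -25.190°.
cos h₀ = −tan(+25.2°) tan(-25.190°) = 0.2213, h₀ = 1.3476 rad.
Bracket: h₀ sin ϕ sin δ + cos ϕ cos δ sin h₀ = 1.3476×0.42578×-0.42562 + 0.90483×0.90490×0.97520 = -0.244213 + 0.798475 = 0.554262.
Q̄ = (S_0/π) × [bracket] = (589/π) × 0.554262 = 103.9 W/m².

Q̄ ≈ 104 W/m²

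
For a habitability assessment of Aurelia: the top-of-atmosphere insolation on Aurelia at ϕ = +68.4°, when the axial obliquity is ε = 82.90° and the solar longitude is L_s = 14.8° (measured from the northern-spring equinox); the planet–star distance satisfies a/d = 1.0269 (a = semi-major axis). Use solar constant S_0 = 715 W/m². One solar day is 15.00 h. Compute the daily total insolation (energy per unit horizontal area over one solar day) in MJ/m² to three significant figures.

10.5 MJ/m²

Solar declination: sin δ = sin ε · sin L_s = sin 82.90° × sin 14.8° = 0.25349, so δ = +14.684°.
cos h₀ = −tan(+68.4°) tan(+14.684°) = -0.6619, h₀ = 2.2941 rad.
Bracket: h₀ sin ϕ sin δ + cos ϕ cos δ sin h₀ = 2.2941×0.92978×0.25349 + 0.36812×0.96734×0.74963 = 0.540696 + 0.266941 = 0.807637.
Inverse-square distance factor (a/d)² = 1.0269² = 1.054524.
Q̄ = (S_0/π) × 1.054524 × [bracket] = (715/π) × 1.054524 × 0.807637 = 193.83 W/m².
Daily total = Q̄ × 15.00 h × 3600 s/h = 193.83 × 15.00 × 3600 / 10⁶ = 10.47 MJ/m².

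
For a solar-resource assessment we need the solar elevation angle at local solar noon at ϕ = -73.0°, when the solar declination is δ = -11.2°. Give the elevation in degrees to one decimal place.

28.2°

At local noon the hour angle is zero, so the zenith angle equals |ϕ − δ| = |-73.0° − (-11.200°)| = 61.800°.
Elevation = 90° − 61.800° = 28.2°.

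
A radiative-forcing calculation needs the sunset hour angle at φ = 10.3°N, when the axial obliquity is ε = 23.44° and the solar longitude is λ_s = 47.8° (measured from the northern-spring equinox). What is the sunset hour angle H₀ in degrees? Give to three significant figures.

Solar declination: sin δ = sin ε · sin λ_s = sin 23.44° × sin 47.8° = 0.29468, so δ = +17.139°.
cos H₀ = −tan φ · tan δ = −tan(+10.3°) × tan(+17.139°) = -0.0560, so H₀ = 1.6269 rad = 93.21°.

H₀ = 93.2°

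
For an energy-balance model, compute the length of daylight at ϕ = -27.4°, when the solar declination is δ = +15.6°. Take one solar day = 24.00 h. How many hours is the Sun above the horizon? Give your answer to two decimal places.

10.89 h

cos h₀ = −tan ϕ · tan δ = −tan(-27.4°) × tan(+15.600°) = 0.1447, so h₀ = 1.4256 rad = 81.68°.
Daylight = 2h₀/(2π) × 24.00 h = (1.4256/π) × 24.00 = 10.89 h.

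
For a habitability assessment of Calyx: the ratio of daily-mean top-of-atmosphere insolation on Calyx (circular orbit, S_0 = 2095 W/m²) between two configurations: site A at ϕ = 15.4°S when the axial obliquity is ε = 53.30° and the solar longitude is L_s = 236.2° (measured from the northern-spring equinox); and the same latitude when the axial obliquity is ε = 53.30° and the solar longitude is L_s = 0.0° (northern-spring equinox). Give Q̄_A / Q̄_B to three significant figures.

Q̄_A / Q̄_B ≈ 1.06

— Configuration A (ϕ=-15.4°):
Solar declination: sin δ = sin ε · sin L_s = sin 53.30° × sin 236.2° = -0.66626, so δ = -41.779°.
cos h₀ = −tan(-15.4°) tan(-41.779°) = -0.2461, h₀ = 1.8194 rad.
Bracket: h₀ sin ϕ sin δ + cos ϕ cos δ sin h₀ = 1.8194×-0.26556×-0.66626 + 0.96410×0.74572×0.96924 = 0.321910 + 0.696834 = 1.018744.
Q̄ = (S_0/π) × [bracket] = (2095/π) × 1.018744 = 679.36 W/m².
— Configuration B (ϕ=-15.4°):
Solar declination: sin δ = sin ε · sin L_s = sin 53.30° × sin 0.0° = 0.00000, so δ = +0.000°.
cos h₀ = −tan(-15.4°) tan(+0.000°) = 0.0000, h₀ = 1.5708 rad.
Bracket: h₀ sin ϕ sin δ + cos ϕ cos δ sin h₀ = 1.5708×-0.26556×0.00000 + 0.96410×1.00000×1.00000 = -0.000000 + 0.964100 = 0.964100.
Q̄ = (S_0/π) × [bracket] = (2095/π) × 0.964100 = 642.92 W/m².
Ratio Q̄_A / Q̄_B = 679.36 / 642.92 = 1.057.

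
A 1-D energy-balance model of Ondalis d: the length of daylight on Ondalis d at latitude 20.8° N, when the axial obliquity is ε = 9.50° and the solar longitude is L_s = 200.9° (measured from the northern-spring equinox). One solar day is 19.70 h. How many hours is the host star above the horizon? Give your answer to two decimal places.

9.71 h

Solar declination: sin δ = sin ε · sin L_s = sin 9.50° × sin 200.9° = -0.05888, so δ = -3.375°.
cos h₀ = −tan ϕ · tan δ = −tan(+20.8°) × tan(-3.375°) = 0.0224, so h₀ = 1.5484 rad = 88.72°.
Daylight = 2h₀/(2π) × 19.70 h = (1.5484/π) × 19.70 = 9.71 h.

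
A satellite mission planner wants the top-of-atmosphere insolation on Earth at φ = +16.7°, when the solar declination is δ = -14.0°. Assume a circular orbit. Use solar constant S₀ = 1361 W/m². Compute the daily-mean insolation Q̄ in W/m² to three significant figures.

cos H₀ = −tan(+16.7°) tan(-14.000°) = 0.0748, H₀ = 1.4959 rad.
Bracket: H₀ sin φ sin δ + cos φ cos δ sin H₀ = 1.4959×0.28736×-0.24192 + 0.95782×0.97030×0.99720 = -0.103992 + 0.926771 = 0.822779.
Q̄ = (S₀/π) × [bracket] = (1361/π) × 0.822779 = 356.4 W/m².

Q̄ ≈ 356 W/m²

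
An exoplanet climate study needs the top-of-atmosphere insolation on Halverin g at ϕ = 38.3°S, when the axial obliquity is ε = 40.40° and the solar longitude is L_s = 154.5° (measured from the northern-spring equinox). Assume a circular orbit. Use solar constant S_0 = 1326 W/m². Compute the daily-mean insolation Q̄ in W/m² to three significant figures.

Solar declination: sin δ = sin ε · sin L_s = sin 40.40° × sin 154.5° = 0.27902, so δ = +16.202°.
cos h₀ = −tan(-38.3°) tan(+16.202°) = 0.2295, h₀ = 1.3393 rad.
Bracket: h₀ sin ϕ sin δ + cos ϕ cos δ sin h₀ = 1.3393×-0.61978×0.27902 + 0.78478×0.96028×0.97332 = -0.231607 + 0.733502 = 0.501895.
Q̄ = (S_0/π) × [bracket] = (1326/π) × 0.501895 = 211.8 W/m².

Q̄ ≈ 212 W/m²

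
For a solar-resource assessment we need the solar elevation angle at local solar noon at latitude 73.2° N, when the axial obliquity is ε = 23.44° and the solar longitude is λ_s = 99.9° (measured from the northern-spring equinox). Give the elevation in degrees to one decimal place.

Solar declination: sin δ = sin ε · sin λ_s = sin 23.44° × sin 99.9° = 0.39187, so δ = +23.071°.
At local noon the hour angle is zero, so the zenith angle equals |φ − δ| = |+73.2° − (+23.071°)| = 50.129°.
Elevation = 90° − 50.129° = 39.9°.

39.9°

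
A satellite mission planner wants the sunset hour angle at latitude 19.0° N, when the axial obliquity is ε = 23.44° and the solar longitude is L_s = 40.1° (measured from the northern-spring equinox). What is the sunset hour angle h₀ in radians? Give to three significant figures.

h₀ = 1.66 rad

Solar declination: sin δ = sin ε · sin L_s = sin 23.44° × sin 40.1° = 0.25622, so δ = +14.846°.
cos h₀ = −tan ϕ · tan δ = −tan(+19.0°) × tan(+14.846°) = -0.0913, so h₀ = 1.6622 rad = 95.24°.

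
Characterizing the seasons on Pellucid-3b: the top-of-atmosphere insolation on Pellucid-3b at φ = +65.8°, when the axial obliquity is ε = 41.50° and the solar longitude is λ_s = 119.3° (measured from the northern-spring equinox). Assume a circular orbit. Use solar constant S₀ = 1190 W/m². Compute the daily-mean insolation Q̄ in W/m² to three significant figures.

Solar declination: sin δ = sin ε · sin λ_s = sin 41.50° × sin 119.3° = 0.57785, so δ = +35.300°.
cos H₀ = −tan(+65.8°) tan(+35.300°) = -1.5754 ≤ −1 ⇒ polar day, H₀ = π.
Bracket: H₀ sin φ sin δ + cos φ cos δ sin H₀ = 3.1416×0.91212×0.57785 + 0.40992×0.81614×0.00000 = 1.655839 + 0.000000 = 1.655839.
Q̄ = (S₀/π) × [bracket] = (1190/π) × 1.655839 = 627.2 W/m².

Q̄ ≈ 627 W/m²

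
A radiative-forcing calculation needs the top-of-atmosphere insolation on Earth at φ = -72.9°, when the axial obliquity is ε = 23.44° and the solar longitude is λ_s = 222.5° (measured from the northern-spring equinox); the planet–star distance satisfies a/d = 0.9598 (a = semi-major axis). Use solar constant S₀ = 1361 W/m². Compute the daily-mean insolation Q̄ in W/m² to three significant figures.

Q̄ ≈ 325 W/m²

Solar declination: sin δ = sin ε · sin λ_s = sin 23.44° × sin 222.5° = -0.26874, so δ = -15.589°.
cos H₀ = −tan(-72.9°) tan(-15.589°) = -0.9069, H₀ = 2.7067 rad.
Bracket: H₀ sin φ sin δ + cos φ cos δ sin H₀ = 2.7067×-0.95579×-0.26874 + 0.29404×0.96321×0.42130 = 0.695240 + 0.119322 = 0.814562.
Inverse-square distance factor (a/d)² = 0.9598² = 0.921216.
Q̄ = (S₀/π) × 0.921216 × [bracket] = (1361/π) × 0.921216 × 0.814562 = 325.1 W/m².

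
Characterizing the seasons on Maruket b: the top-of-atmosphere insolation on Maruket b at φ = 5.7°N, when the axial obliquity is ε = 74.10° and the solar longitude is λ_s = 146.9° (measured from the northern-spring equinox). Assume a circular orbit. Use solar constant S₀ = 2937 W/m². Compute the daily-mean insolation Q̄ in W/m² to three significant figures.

Solar declination: sin δ = sin ε · sin λ_s = sin 74.10° × sin 146.9° = 0.52521, so δ = +31.682°.
cos H₀ = −tan(+5.7°) tan(+31.682°) = -0.0616, H₀ = 1.6324 rad.
Bracket: H₀ sin φ sin δ + cos φ cos δ sin H₀ = 1.6324×0.09932×0.52521 + 0.99506×0.85097×0.99810 = 0.085152 + 0.845157 = 0.930309.
Q̄ = (S₀/π) × [bracket] = (2937/π) × 0.930309 = 869.7 W/m².

Q̄ ≈ 870 W/m²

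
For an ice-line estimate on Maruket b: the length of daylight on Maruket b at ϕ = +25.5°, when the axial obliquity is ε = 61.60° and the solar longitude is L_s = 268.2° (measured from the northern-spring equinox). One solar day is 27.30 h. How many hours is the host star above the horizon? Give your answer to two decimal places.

Solar declination: sin δ = sin ε · sin L_s = sin 61.60° × sin 268.2° = -0.87921, so δ = -61.548°.
cos h₀ = −tan ϕ · tan δ = −tan(+25.5°) × tan(-61.548°) = 0.8802, so h₀ = 0.4945 rad = 28.33°.
Daylight = 2h₀/(2π) × 27.30 h = (0.4945/π) × 27.30 = 4.30 h.

4.30 h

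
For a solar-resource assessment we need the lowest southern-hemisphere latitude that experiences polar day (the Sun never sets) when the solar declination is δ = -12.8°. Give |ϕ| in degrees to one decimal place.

Polar day requires cos h₀ = −tan ϕ tan δ ≤ −1, i.e. tan ϕ tan δ ≥ 1.
The boundary is |tan ϕ| · |tan δ| = 1, so |ϕ| = 90° − |δ| = 90° − 12.8° = 77.2° in the southern hemisphere.

|ϕ| = 77.2°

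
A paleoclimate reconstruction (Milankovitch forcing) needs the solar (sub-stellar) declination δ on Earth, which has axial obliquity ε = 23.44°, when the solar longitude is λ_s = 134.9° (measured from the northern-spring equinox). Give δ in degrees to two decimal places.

δ = +16.37°

sin δ = sin ε · sin λ_s = sin 23.44° × sin 134.9° = 0.281769.
δ = arcsin(0.281769) = +16.37°.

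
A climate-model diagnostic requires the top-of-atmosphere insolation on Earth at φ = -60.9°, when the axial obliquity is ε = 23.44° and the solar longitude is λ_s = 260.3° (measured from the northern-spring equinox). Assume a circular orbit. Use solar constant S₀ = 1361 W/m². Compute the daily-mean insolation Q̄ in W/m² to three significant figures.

Solar declination: sin δ = sin ε · sin λ_s = sin 23.44° × sin 260.3° = -0.39210, so δ = -23.085°.
cos H₀ = −tan(-60.9°) tan(-23.085°) = -0.7658, H₀ = 2.4431 rad.
Bracket: H₀ sin φ sin δ + cos φ cos δ sin H₀ = 2.4431×-0.87377×-0.39210 + 0.48634×0.91992×0.64309 = 0.837019 + 0.287715 = 1.124734.
Q̄ = (S₀/π) × [bracket] = (1361/π) × 1.124734 = 487.3 W/m².

Q̄ ≈ 487 W/m²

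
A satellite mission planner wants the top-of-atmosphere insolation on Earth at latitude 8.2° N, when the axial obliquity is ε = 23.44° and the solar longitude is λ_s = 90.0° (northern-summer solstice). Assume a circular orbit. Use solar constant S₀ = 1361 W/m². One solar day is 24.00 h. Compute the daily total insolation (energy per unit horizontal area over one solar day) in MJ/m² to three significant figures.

37.4 MJ/m²

Solar declination: sin δ = sin ε · sin λ_s = sin 23.44° × sin 90.0° = 0.39779, so δ = +23.440°.
cos H₀ = −tan(+8.2°) tan(+23.440°) = -0.0625, H₀ = 1.6333 rad.
Bracket: H₀ sin φ sin δ + cos φ cos δ sin H₀ = 1.6333×0.14263×0.39779 + 0.98978×0.91748×0.99805 = 0.092668 + 0.906333 = 0.999001.
Q̄ = (S₀/π) × [bracket] = (1361/π) × 0.999001 = 432.79 W/m².
Daily total = Q̄ × 24.00 h × 3600 s/h = 432.79 × 24.00 × 3600 / 10⁶ = 37.39 MJ/m².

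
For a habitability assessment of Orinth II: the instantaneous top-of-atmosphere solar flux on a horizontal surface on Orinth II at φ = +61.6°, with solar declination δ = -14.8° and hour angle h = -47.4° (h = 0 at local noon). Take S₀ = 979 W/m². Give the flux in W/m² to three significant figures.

cos θ_z = sin φ sin δ + cos φ cos δ cos h = -0.224702 + 0.311258 = 0.086556.
Flux = S₀ · cos θ_z = 979 × 0.086556 = 84.74 W/m².

84.7 W/m²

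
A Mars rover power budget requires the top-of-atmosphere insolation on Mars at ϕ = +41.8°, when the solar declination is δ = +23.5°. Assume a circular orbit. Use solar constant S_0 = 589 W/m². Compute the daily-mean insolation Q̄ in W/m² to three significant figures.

Q̄ ≈ 216 W/m²

cos h₀ = −tan(+41.8°) tan(+23.500°) = -0.3888, h₀ = 1.9701 rad.
Bracket: h₀ sin ϕ sin δ + cos ϕ cos δ sin h₀ = 1.9701×0.66653×0.39875 + 0.74548×0.91706×0.92134 = 0.523611 + 0.629874 = 1.153485.
Q̄ = (S_0/π) × [bracket] = (589/π) × 1.153485 = 216.3 W/m².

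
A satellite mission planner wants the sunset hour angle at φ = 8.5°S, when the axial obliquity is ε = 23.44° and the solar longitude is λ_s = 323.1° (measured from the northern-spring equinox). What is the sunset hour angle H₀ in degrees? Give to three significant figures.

Solar declination: sin δ = sin ε · sin λ_s = sin 23.44° × sin 323.1° = -0.23884, so δ = -13.818°.
cos H₀ = −tan φ · tan δ = −tan(-8.5°) × tan(-13.818°) = -0.0368, so H₀ = 1.6076 rad = 92.11°.

H₀ = 92.1°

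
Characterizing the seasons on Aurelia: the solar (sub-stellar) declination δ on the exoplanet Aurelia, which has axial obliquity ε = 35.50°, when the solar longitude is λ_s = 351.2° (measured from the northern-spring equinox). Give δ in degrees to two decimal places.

δ = -5.10°

sin δ = sin ε · sin λ_s = sin 35.50° × sin 351.2° = -0.088839.
δ = arcsin(-0.088839) = -5.10°.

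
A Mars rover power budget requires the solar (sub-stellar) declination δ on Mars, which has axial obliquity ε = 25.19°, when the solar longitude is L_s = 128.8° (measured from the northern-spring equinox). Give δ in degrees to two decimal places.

sin δ = sin ε · sin L_s = sin 25.19° × sin 128.8° = 0.331703.
δ = arcsin(0.331703) = +19.37°.

δ = +19.37°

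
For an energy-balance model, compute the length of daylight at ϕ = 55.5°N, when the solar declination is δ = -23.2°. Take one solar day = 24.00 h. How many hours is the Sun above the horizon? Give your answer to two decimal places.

cos h₀ = −tan ϕ · tan δ = −tan(+55.5°) × tan(-23.200°) = 0.6236, so h₀ = 0.8974 rad = 51.42°.
Daylight = 2h₀/(2π) × 24.00 h = (0.8974/π) × 24.00 = 6.86 h.

6.86 h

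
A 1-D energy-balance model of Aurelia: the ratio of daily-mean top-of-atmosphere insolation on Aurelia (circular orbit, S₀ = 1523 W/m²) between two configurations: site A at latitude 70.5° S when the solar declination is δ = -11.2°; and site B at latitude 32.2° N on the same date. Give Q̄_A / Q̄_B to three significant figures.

— Configuration A (φ=-70.5°):
cos H₀ = −tan(-70.5°) tan(-11.200°) = -0.5591, H₀ = 2.1642 rad.
Bracket: H₀ sin φ sin δ + cos φ cos δ sin H₀ = 2.1642×-0.94264×-0.19423 + 0.33381×0.98096×0.82907 = 0.396241 + 0.271483 = 0.667724.
Q̄ = (S₀/π) × [bracket] = (1523/π) × 0.667724 = 323.70 W/m².
— Configuration B (φ=+32.2°):
cos H₀ = −tan(+32.2°) tan(-11.200°) = 0.1247, H₀ = 1.4458 rad.
Bracket: H₀ sin φ sin δ + cos φ cos δ sin H₀ = 1.4458×0.53288×-0.19423 + 0.84619×0.98096×0.99220 = -0.149642 + 0.823604 = 0.673962.
Q̄ = (S₀/π) × [bracket] = (1523/π) × 0.673962 = 326.73 W/m².
Ratio Q̄_A / Q̄_B = 323.70 / 326.73 = 0.9907.

Q̄_A / Q̄_B ≈ 0.991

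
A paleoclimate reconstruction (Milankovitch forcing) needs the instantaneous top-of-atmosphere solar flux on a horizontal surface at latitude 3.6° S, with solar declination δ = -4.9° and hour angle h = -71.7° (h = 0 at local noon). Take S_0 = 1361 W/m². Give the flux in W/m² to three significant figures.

cos θ_z = sin ϕ sin δ + cos ϕ cos δ cos h = 0.005363 + 0.312228 = 0.317591.
Flux = S_0 · cos θ_z = 1361 × 0.317591 = 432.2 W/m².

432 W/m²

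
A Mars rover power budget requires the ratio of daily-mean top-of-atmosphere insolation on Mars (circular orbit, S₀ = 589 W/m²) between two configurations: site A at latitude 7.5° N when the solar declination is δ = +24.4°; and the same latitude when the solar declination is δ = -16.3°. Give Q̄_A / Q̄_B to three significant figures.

Q̄_A / Q̄_B ≈ 1.11

— Configuration A (φ=+7.5°):
cos H₀ = −tan(+7.5°) tan(+24.400°) = -0.0597, H₀ = 1.6306 rad.
Bracket: H₀ sin φ sin δ + cos φ cos δ sin H₀ = 1.6306×0.13053×0.41310 + 0.99144×0.91068×0.99822 = 0.087925 + 0.901277 = 0.989202.
Q̄ = (S₀/π) × [bracket] = (589/π) × 0.989202 = 185.46 W/m².
— Configuration B (φ=+7.5°):
cos H₀ = −tan(+7.5°) tan(-16.300°) = 0.0385, H₀ = 1.5323 rad.
Bracket: H₀ sin φ sin δ + cos φ cos δ sin H₀ = 1.5323×0.13053×-0.28067 + 0.99144×0.95981×0.99926 = -0.056137 + 0.950890 = 0.894753.
Q̄ = (S₀/π) × [bracket] = (589/π) × 0.894753 = 167.75 W/m².
Ratio Q̄_A / Q̄_B = 185.46 / 167.75 = 1.106.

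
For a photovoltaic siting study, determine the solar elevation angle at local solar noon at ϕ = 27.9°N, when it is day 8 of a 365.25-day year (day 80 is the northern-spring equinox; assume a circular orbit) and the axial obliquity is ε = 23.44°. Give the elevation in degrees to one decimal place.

40.0°

Solar longitude: L_s = 360° × (8 − 80)/365.25 = -70.965°, i.e. -70.965° + 360° = 289.035°.
sin δ = sin 23.44° × sin 289.035° = -0.37604, so δ = -22.088°.
At local noon the hour angle is zero, so the zenith angle equals |ϕ − δ| = |+27.9° − (-22.088°)| = 49.988°.
Elevation = 90° − 49.988° = 40.0°.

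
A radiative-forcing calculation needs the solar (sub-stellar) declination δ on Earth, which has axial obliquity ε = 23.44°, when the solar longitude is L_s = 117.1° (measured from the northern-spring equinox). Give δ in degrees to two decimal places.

δ = +20.74°

sin δ = sin ε · sin L_s = sin 23.44° × sin 117.1° = 0.354116.
δ = arcsin(0.354116) = +20.74°.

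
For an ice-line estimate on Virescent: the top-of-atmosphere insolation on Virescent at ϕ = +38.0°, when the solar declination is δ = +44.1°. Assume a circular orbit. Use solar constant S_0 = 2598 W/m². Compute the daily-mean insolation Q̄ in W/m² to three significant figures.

cos h₀ = −tan(+38.0°) tan(+44.100°) = -0.7571, h₀ = 2.4297 rad.
Bracket: h₀ sin ϕ sin δ + cos ϕ cos δ sin h₀ = 2.4297×0.61566×0.69591 + 0.78801×0.71813×0.65328 = 1.040990 + 0.369687 = 1.410677.
Q̄ = (S_0/π) × [bracket] = (2598/π) × 1.410677 = 1167 W/m².

Q̄ ≈ 1.17e+03 W/m²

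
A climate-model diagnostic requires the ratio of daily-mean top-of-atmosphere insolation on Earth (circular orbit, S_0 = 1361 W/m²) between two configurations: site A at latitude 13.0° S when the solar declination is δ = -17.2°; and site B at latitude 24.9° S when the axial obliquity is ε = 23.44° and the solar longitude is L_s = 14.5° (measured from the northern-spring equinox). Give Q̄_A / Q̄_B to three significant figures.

Q̄_A / Q̄_B ≈ 1.24

— Configuration A (ϕ=-13.0°):
cos h₀ = −tan(-13.0°) tan(-17.200°) = -0.0715, h₀ = 1.6423 rad.
Bracket: h₀ sin ϕ sin δ + cos ϕ cos δ sin h₀ = 1.6423×-0.22495×-0.29571 + 0.97437×0.95528×0.99744 = 0.109246 + 0.928413 = 1.037659.
Q̄ = (S_0/π) × [bracket] = (1361/π) × 1.037659 = 449.53 W/m².
— Configuration B (ϕ=-24.9°):
Solar declination: sin δ = sin ε · sin L_s = sin 23.44° × sin 14.5° = 0.09960, so δ = +5.716°.
cos h₀ = −tan(-24.9°) tan(+5.716°) = 0.0465, h₀ = 1.5243 rad.
Bracket: h₀ sin ϕ sin δ + cos ϕ cos δ sin h₀ = 1.5243×-0.42104×0.09960 + 0.90704×0.99503×0.99892 = -0.063922 + 0.901557 = 0.837635.
Q̄ = (S_0/π) × [bracket] = (1361/π) × 0.837635 = 362.88 W/m².
Ratio Q̄_A / Q̄_B = 449.53 / 362.88 = 1.239.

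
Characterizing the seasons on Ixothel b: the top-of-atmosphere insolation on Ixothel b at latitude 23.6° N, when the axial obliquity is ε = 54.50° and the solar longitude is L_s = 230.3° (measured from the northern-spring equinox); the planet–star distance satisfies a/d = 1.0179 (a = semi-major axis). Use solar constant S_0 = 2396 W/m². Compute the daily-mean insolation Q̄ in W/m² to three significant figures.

Q̄ ≈ 288 W/m²

Solar declination: sin δ = sin ε · sin L_s = sin 54.50° × sin 230.3° = -0.62638, so δ = -38.784°.
cos h₀ = −tan(+23.6°) tan(-38.784°) = 0.3511, h₀ = 1.2121 rad.
Bracket: h₀ sin ϕ sin δ + cos ϕ cos δ sin h₀ = 1.2121×0.40035×-0.62638 + 0.91636×0.77952×0.93635 = -0.303960 + 0.668854 = 0.364894.
Inverse-square distance factor (a/d)² = 1.0179² = 1.036120.
Q̄ = (S_0/π) × 1.036120 × [bracket] = (2396/π) × 1.036120 × 0.364894 = 288.3 W/m².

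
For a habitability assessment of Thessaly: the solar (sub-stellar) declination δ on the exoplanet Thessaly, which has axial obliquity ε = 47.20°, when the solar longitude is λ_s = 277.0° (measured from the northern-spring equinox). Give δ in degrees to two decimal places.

δ = -46.74°

sin δ = sin ε · sin λ_s = sin 47.20° × sin 277.0° = -0.728261.
δ = arcsin(-0.728261) = -46.74°.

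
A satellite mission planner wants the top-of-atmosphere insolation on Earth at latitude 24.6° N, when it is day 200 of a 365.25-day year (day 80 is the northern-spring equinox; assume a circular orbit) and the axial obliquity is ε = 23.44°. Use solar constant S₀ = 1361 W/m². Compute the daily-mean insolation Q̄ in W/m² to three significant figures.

Solar longitude: λ_s = 360° × (200 − 80)/365.25 = 118.275°.
sin δ = sin 23.44° × sin 118.275° = 0.35033, so δ = +20.507°.
cos H₀ = −tan(+24.6°) tan(+20.507°) = -0.1712, H₀ = 1.7429 rad.
Bracket: H₀ sin φ sin δ + cos φ cos δ sin H₀ = 1.7429×0.41628×0.35033 + 0.90924×0.93663×0.98523 = 0.254176 + 0.839043 = 1.093219.
Q̄ = (S₀/π) × [bracket] = (1361/π) × 1.093219 = 473.6 W/m².

Q̄ ≈ 474 W/m²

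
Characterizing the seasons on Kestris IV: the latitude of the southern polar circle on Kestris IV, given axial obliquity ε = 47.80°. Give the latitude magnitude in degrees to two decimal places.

The polar circle is the lowest latitude that experiences at least one full rotation of continuous darkness at the northern-summer solstice; it lies at |φ| = 90° − ε = 90° − 47.80° = 42.20°.

42.20°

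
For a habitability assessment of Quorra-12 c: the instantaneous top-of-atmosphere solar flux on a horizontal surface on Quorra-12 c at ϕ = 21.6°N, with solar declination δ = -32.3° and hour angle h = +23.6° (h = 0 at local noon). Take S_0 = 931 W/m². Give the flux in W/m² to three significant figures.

cos θ_z = sin ϕ sin δ + cos ϕ cos δ cos h = -0.196708 + 0.720174 = 0.523466.
Flux = S_0 · cos θ_z = 931 × 0.523466 = 487.3 W/m².

487 W/m²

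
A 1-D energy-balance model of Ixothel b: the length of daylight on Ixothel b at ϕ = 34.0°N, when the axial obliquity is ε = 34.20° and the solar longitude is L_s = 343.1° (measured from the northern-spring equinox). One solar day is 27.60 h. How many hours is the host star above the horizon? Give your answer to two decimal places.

Solar declination: sin δ = sin ε · sin L_s = sin 34.20° × sin 343.1° = -0.16340, so δ = -9.404°.
cos h₀ = −tan ϕ · tan δ = −tan(+34.0°) × tan(-9.404°) = 0.1117, so h₀ = 1.4588 rad = 83.59°.
Daylight = 2h₀/(2π) × 27.60 h = (1.4588/π) × 27.60 = 12.82 h.

12.82 h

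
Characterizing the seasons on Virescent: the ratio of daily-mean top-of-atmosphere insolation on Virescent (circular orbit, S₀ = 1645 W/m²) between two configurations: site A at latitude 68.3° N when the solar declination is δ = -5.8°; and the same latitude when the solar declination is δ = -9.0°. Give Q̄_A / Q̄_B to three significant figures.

Q̄_A / Q̄_B ≈ 1.40

— Configuration A (φ=+68.3°):
cos H₀ = −tan(+68.3°) tan(-5.800°) = 0.2552, H₀ = 1.3127 rad.
Bracket: H₀ sin φ sin δ + cos φ cos δ sin H₀ = 1.3127×0.92913×-0.10106 + 0.36975×0.99488×0.96688 = -0.123260 + 0.355673 = 0.232413.
Q̄ = (S₀/π) × [bracket] = (1645/π) × 0.232413 = 121.70 W/m².
— Configuration B (φ=+68.3°):
cos H₀ = −tan(+68.3°) tan(-9.000°) = 0.3980, H₀ = 1.1615 rad.
Bracket: H₀ sin φ sin δ + cos φ cos δ sin H₀ = 1.1615×0.92913×-0.15643 + 0.36975×0.98769×0.91738 = -0.168817 + 0.335026 = 0.166209.
Q̄ = (S₀/π) × [bracket] = (1645/π) × 0.166209 = 87.030 W/m².
Ratio Q̄_A / Q̄_B = 121.70 / 87.030 = 1.398.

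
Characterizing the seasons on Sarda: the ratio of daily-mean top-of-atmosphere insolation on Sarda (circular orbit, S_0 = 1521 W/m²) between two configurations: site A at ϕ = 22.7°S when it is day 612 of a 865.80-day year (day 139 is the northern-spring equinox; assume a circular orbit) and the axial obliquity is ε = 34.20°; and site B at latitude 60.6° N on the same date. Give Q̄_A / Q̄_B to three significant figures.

Q̄_A / Q̄_B ≈ 3.55

— Configuration A (ϕ=-22.7°):
Solar longitude: L_s = 360° × (612 − 139)/865.80 = 196.674°.
sin δ = sin 34.20° × sin 196.674° = -0.16127, so δ = -9.281°.
cos h₀ = −tan(-22.7°) tan(-9.281°) = -0.0684, h₀ = 1.6392 rad.
Bracket: h₀ sin ϕ sin δ + cos ϕ cos δ sin h₀ = 1.6392×-0.38591×-0.16127 + 0.92254×0.98691×0.99766 = 0.102017 + 0.908333 = 1.010350.
Q̄ = (S_0/π) × [bracket] = (1521/π) × 1.010350 = 489.16 W/m².
— Configuration B (ϕ=+60.6°):
cos h₀ = −tan(+60.6°) tan(-9.281°) = 0.2900, h₀ = 1.2766 rad.
Bracket: h₀ sin ϕ sin δ + cos ϕ cos δ sin h₀ = 1.2766×0.87121×-0.16127 + 0.49090×0.98691×0.95702 = -0.179362 + 0.463651 = 0.284289.
Q̄ = (S_0/π) × [bracket] = (1521/π) × 0.284289 = 137.64 W/m².
Ratio Q̄_A / Q̄_B = 489.16 / 137.64 = 3.554.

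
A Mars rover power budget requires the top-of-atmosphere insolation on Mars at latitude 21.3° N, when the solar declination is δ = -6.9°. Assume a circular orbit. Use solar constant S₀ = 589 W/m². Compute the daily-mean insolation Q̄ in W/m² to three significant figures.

cos H₀ = −tan(+21.3°) tan(-6.900°) = 0.0472, H₀ = 1.5236 rad.
Bracket: H₀ sin φ sin δ + cos φ cos δ sin H₀ = 1.5236×0.36325×-0.12014 + 0.93169×0.99276×0.99889 = -0.066491 + 0.923918 = 0.857427.
Q̄ = (S₀/π) × [bracket] = (589/π) × 0.857427 = 160.8 W/m².

Q̄ ≈ 161 W/m²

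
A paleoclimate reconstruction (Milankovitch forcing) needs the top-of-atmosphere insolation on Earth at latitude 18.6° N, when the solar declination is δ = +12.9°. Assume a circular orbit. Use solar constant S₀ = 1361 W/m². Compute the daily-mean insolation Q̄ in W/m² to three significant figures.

Q̄ ≈ 450 W/m²

cos H₀ = −tan(+18.6°) tan(+12.900°) = -0.0771, H₀ = 1.6480 rad.
Bracket: H₀ sin φ sin δ + cos φ cos δ sin H₀ = 1.6480×0.31896×0.22325 + 0.94777×0.97476×0.99703 = 0.117350 + 0.921104 = 1.038454.
Q̄ = (S₀/π) × [bracket] = (1361/π) × 1.038454 = 449.9 W/m².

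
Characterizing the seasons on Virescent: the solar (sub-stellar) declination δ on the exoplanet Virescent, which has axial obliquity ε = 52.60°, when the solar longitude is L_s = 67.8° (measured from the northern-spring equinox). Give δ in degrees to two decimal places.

sin δ = sin ε · sin L_s = sin 52.60° × sin 67.8° = 0.735525.
δ = arcsin(0.735525) = +47.35°.

δ = +47.35°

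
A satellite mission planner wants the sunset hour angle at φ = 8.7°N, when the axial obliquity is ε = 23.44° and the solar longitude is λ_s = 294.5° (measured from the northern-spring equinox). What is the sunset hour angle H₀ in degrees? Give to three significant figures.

Solar declination: sin δ = sin ε · sin λ_s = sin 23.44° × sin 294.5° = -0.36197, so δ = -21.221°.
cos H₀ = −tan φ · tan δ = −tan(+8.7°) × tan(-21.221°) = 0.0594, so H₀ = 1.5113 rad = 86.59°.

H₀ = 86.6°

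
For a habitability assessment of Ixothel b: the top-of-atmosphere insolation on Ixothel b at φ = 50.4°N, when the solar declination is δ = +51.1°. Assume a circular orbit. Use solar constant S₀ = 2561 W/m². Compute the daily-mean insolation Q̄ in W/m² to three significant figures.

cos H₀ = −tan(+50.4°) tan(+51.100°) = -1.4981 ≤ −1 ⇒ polar day, H₀ = π.
Bracket: H₀ sin φ sin δ + cos φ cos δ sin H₀ = 3.1416×0.77051×0.77824 + 0.63742×0.62796×0.00000 = 1.883834 + 0.000000 = 1.883834.
Q̄ = (S₀/π) × [bracket] = (2561/π) × 1.883834 = 1536 W/m².

Q̄ ≈ 1.54e+03 W/m²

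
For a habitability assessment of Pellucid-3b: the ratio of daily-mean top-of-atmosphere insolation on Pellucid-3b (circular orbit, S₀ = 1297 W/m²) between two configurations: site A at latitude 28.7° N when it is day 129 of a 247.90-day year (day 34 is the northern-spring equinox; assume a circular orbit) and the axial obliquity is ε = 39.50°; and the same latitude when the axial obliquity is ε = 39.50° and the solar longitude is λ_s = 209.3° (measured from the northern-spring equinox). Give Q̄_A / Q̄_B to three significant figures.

Q̄_A / Q̄_B ≈ 1.86

— Configuration A (φ=+28.7°):
Solar longitude: λ_s = 360° × (129 − 34)/247.90 = 137.959°.
sin δ = sin 39.50° × sin 137.959° = 0.42596, so δ = +25.211°.
cos H₀ = −tan(+28.7°) tan(+25.211°) = -0.2578, H₀ = 1.8315 rad.
Bracket: H₀ sin φ sin δ + cos φ cos δ sin H₀ = 1.8315×0.48022×0.42596 + 0.87715×0.90474×0.96621 = 0.374642 + 0.766777 = 1.141419.
Q̄ = (S₀/π) × [bracket] = (1297/π) × 1.141419 = 471.23 W/m².
— Configuration B (φ=+28.7°):
Solar declination: sin δ = sin ε · sin λ_s = sin 39.50° × sin 209.3° = -0.31129, so δ = -18.137°.
cos H₀ = −tan(+28.7°) tan(-18.137°) = 0.1793, H₀ = 1.3905 rad.
Bracket: H₀ sin φ sin δ + cos φ cos δ sin H₀ = 1.3905×0.48022×-0.31129 + 0.87715×0.95032×0.98379 = -0.207863 + 0.820061 = 0.612198.
Q̄ = (S₀/π) × [bracket] = (1297/π) × 0.612198 = 252.74 W/m².
Ratio Q̄_A / Q̄_B = 471.23 / 252.74 = 1.864.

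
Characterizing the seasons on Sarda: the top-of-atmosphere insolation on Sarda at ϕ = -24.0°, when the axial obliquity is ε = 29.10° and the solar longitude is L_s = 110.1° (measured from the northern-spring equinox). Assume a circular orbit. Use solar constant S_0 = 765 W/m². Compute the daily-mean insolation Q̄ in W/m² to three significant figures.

Solar declination: sin δ = sin ε · sin L_s = sin 29.10° × sin 110.1° = 0.45671, so δ = +27.175°.
cos h₀ = −tan(-24.0°) tan(+27.175°) = 0.2286, h₀ = 1.3402 rad.
Bracket: h₀ sin ϕ sin δ + cos ϕ cos δ sin h₀ = 1.3402×-0.40674×0.45671 + 0.91355×0.88961×0.97353 = -0.248959 + 0.791191 = 0.542232.
Q̄ = (S_0/π) × [bracket] = (765/π) × 0.542232 = 132.0 W/m².

Q̄ ≈ 132 W/m²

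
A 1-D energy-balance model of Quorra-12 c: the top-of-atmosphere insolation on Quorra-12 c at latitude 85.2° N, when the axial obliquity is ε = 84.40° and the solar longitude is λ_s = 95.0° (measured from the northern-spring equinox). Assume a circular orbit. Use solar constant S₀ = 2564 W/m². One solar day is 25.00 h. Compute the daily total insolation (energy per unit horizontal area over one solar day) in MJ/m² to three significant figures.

228 MJ/m²

Solar declination: sin δ = sin ε · sin λ_s = sin 84.40° × sin 95.0° = 0.99144, so δ = +82.498°.
cos H₀ = −tan(+85.2°) tan(+82.498°) = -90.4308 ≤ −1 ⇒ polar day, H₀ = π.
Bracket: H₀ sin φ sin δ + cos φ cos δ sin H₀ = 3.1416×0.99649×0.99144 + 0.08368×0.13056×0.00000 = 3.103775 + 0.000000 = 3.103775.
Q̄ = (S₀/π) × [bracket] = (2564/π) × 3.103775 = 2533.1 W/m².
Daily total = Q̄ × 25.00 h × 3600 s/h = 2533.1 × 25.00 × 3600 / 10⁶ = 228.0 MJ/m².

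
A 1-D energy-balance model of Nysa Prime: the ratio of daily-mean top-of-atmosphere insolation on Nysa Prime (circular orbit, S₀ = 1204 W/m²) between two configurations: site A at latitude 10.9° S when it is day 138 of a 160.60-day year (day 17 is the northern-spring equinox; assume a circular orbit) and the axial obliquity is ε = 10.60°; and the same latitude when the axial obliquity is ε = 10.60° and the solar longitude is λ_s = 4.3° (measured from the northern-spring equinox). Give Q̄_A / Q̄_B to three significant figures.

Q̄_A / Q̄_B ≈ 1.04

— Configuration A (φ=-10.9°):
Solar longitude: λ_s = 360° × (138 − 17)/160.60 = 271.233°.
sin δ = sin 10.60° × sin 271.233° = -0.18391, so δ = -10.598°.
cos H₀ = −tan(-10.9°) tan(-10.598°) = -0.0360, H₀ = 1.6068 rad.
Bracket: H₀ sin φ sin δ + cos φ cos δ sin H₀ = 1.6068×-0.18910×-0.18391 + 0.98196×0.98294×0.99935 = 0.055880 + 0.964580 = 1.020460.
Q̄ = (S₀/π) × [bracket] = (1204/π) × 1.020460 = 391.09 W/m².
— Configuration B (φ=-10.9°):
Solar declination: sin δ = sin ε · sin λ_s = sin 10.60° × sin 4.3° = 0.01379, so δ = +0.790°.
cos H₀ = −tan(-10.9°) tan(+0.790°) = 0.0027, H₀ = 1.5681 rad.
Bracket: H₀ sin φ sin δ + cos φ cos δ sin H₀ = 1.5681×-0.18910×0.01379 + 0.98196×0.99990×1.00000 = -0.004089 + 0.981862 = 0.977773.
Q̄ = (S₀/π) × [bracket] = (1204/π) × 0.977773 = 374.73 W/m².
Ratio Q̄_A / Q̄_B = 391.09 / 374.73 = 1.044.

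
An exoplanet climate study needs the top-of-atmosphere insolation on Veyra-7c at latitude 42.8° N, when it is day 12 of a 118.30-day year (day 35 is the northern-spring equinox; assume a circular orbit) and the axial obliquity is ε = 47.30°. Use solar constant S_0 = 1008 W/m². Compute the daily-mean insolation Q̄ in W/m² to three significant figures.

Q̄ ≈ 6.37 W/m²

Solar longitude: L_s = 360° × (12 − 35)/118.30 = -69.992°, i.e. -69.992° + 360° = 290.008°.
sin δ = sin 47.30° × sin 290.008° = -0.69056, so δ = -43.674°.
cos h₀ = −tan(+42.8°) tan(-43.674°) = 0.8841, h₀ = 0.4862 rad.
Bracket: h₀ sin ϕ sin δ + cos ϕ cos δ sin h₀ = 0.4862×0.67944×-0.69056 + 0.73373×0.72328×0.46727 = -0.228122 + 0.247977 = 0.019855.
Q̄ = (S_0/π) × [bracket] = (1008/π) × 0.019855 = 6.371 W/m².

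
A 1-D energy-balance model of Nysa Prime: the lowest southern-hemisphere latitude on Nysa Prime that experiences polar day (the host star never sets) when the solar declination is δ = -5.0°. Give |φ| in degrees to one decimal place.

|φ| = 85.0°

Polar day requires cos H₀ = −tan φ tan δ ≤ −1, i.e. tan φ tan δ ≥ 1.
The boundary is |tan φ| · |tan δ| = 1, so |φ| = 90° − |δ| = 90° − 5.0° = 85.0° in the southern hemisphere.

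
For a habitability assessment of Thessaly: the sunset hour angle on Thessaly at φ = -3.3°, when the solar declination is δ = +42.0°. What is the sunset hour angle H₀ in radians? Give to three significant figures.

cos H₀ = −tan φ · tan δ = −tan(-3.3°) × tan(+42.000°) = 0.0519, so H₀ = 1.5189 rad = 87.02°.

H₀ = 1.52 rad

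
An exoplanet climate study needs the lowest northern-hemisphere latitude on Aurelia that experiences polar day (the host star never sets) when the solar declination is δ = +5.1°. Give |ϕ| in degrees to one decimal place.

Polar day requires cos h₀ = −tan ϕ tan δ ≤ −1, i.e. tan ϕ tan δ ≥ 1.
The boundary is |tan ϕ| · |tan δ| = 1, so |ϕ| = 90° − |δ| = 90° − 5.1° = 84.9° in the northern hemisphere.

|ϕ| = 84.9°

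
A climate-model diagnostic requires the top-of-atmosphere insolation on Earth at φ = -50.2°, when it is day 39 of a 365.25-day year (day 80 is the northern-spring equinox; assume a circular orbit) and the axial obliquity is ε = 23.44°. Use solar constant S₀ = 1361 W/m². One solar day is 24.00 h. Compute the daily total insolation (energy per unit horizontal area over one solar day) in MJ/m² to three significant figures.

36.0 MJ/m²

Solar longitude: λ_s = 360° × (39 − 80)/365.25 = -40.411°, i.e. -40.411° + 360° = 319.589°.
sin δ = sin 23.44° × sin 319.589° = -0.25787, so δ = -14.944°.
cos H₀ = −tan(-50.2°) tan(-14.944°) = -0.3203, H₀ = 1.8969 rad.
Bracket: H₀ sin φ sin δ + cos φ cos δ sin H₀ = 1.8969×-0.76828×-0.25787 + 0.64011×0.96618×0.94730 = 0.375807 + 0.585869 = 0.961676.
Q̄ = (S₀/π) × [bracket] = (1361/π) × 0.961676 = 416.62 W/m².
Daily total = Q̄ × 24.00 h × 3600 s/h = 416.62 × 24.00 × 3600 / 10⁶ = 36.00 MJ/m².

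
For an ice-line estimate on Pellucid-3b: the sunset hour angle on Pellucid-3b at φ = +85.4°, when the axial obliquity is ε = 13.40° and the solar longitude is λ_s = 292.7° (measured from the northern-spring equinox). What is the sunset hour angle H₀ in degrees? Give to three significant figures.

H₀ = 0.00°

Solar declination: sin δ = sin ε · sin λ_s = sin 13.40° × sin 292.7° = -0.21380, so δ = -12.345°.
cos H₀ = −tan φ · tan δ = 2.7201 ≥ 1, so the host star never rises (polar night) and H₀ = 0.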